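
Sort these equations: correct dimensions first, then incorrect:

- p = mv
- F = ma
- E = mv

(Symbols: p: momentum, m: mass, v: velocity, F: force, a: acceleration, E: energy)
Dimensionally correct: p = mv, F = ma
Dimensionally incorrect: E = mv
Ordered (correct first, then incorrect): p = mv, F = ma, E = mv

- p = mv: LHS [L M T^-1], RHS [L M T^-1] → correct ✓
- F = ma: LHS [L M T^-2], RHS [L M T^-2] → correct ✓
- E = mv: LHS [L^2 M T^-2], RHS [L M T^-1] → incorrect ✗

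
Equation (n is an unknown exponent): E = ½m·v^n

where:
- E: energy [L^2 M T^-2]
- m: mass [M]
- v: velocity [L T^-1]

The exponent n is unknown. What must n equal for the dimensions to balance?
n = 2

E has dimensions [L^2 M T^-2]; v has dimensions [L T^-1].
The rest of the RHS has dimensions [M], so v^n must supply [L^2 T^-2].
With n = 2: ½m·v^2 has dimensions [L^2 M T^-2], matching the LHS ✓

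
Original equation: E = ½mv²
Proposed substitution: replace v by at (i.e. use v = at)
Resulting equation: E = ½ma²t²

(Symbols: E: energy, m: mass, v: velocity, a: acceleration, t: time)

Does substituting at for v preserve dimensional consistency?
Yes

[v] = [L T^-1] and [at] = [L T^-1]. These match, so the substitution replaces a quantity by one of the same dimensions and the result E = ½ma²t² has LHS [L^2 M T^-2] vs RHS [L^2 M T^-2] — still consistent.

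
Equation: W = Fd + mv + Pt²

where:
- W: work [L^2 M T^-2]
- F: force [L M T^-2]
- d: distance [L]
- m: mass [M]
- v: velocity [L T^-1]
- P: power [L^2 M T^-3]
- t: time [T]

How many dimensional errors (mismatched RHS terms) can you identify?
2

LHS W: [L^2 M T^-2]
- Fd: [L^2 M T^-2] ✓
- mv: [L M T^-1] ✗
- Pt²: [L^2 M T^-1] ✗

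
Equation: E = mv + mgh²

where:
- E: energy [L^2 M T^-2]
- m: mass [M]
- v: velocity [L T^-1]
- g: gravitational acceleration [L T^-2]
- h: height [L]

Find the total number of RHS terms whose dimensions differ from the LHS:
2

LHS E: [L^2 M T^-2]
- mv: [L M T^-1] ✗
- mgh²: [L^3 M T^-2] ✗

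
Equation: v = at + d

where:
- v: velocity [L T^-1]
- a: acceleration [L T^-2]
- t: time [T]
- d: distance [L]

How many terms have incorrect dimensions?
1

LHS v: [L T^-1]
- at: [L T^-1] ✓
- d: [L] ✗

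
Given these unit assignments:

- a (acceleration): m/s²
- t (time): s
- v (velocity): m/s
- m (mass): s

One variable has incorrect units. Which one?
m

The variable m (mass) should have units kg, not s.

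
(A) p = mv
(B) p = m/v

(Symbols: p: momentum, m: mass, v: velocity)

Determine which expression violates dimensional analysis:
(B)

(A) p = mv: LHS [L M T^-1], RHS [L M T^-1] ✓
(B) p = m/v: LHS [L M T^-1], RHS [L^-1 M T] ✗

Expression (B) p = m/v is dimensionally incorrect.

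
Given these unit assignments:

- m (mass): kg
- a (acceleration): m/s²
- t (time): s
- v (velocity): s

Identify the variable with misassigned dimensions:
v

The variable v (velocity) should have units m/s, not s.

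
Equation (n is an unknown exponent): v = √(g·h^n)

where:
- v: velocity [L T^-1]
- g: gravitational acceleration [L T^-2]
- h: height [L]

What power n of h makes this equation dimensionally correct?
n = 1

v has dimensions [L T^-1]; h has dimensions [L].
With n = 1: √(g·h^1) has dimensions [L T^-1], matching the LHS ✓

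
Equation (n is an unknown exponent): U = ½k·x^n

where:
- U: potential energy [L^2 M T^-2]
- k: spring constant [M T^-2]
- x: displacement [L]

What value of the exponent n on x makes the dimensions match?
n = 2

U has dimensions [L^2 M T^-2]; x has dimensions [L].
The rest of the RHS has dimensions [M T^-2], so x^n must supply [L^2].
With n = 2: ½k·x^2 has dimensions [L^2 M T^-2], matching the LHS ✓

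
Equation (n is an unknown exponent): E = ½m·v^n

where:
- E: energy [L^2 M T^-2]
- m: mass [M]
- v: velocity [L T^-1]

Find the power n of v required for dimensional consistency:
n = 2

E has dimensions [L^2 M T^-2]; v has dimensions [L T^-1].
The rest of the RHS has dimensions [M], so v^n must supply [L^2 T^-2].
With n = 2: ½m·v^2 has dimensions [L^2 M T^-2], matching the LHS ✓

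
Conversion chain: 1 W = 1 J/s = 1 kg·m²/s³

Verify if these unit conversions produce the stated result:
The chain is correct (no errors).

Correct: Watt is Joule per second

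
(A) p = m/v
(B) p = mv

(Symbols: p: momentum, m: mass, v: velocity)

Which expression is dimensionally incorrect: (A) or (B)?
(A)

(A) p = m/v: LHS [L M T^-1], RHS [L^-1 M T] ✗
(B) p = mv: LHS [L M T^-1], RHS [L M T^-1] ✓

Expression (A) p = m/v is dimensionally incorrect.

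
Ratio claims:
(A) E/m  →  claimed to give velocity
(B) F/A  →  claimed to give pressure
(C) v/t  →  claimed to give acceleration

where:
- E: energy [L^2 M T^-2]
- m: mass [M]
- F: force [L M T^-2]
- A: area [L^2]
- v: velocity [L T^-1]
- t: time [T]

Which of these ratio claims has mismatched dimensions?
(A) E/m does not give velocity

(A) E/m: [L^2 T^-2] ≠ velocity [L T^-1] ✗
(B) F/A: [L^-1 M T^-2] = pressure [L^-1 M T^-2] ✓
(C) v/t: [L T^-2] = acceleration [L T^-2] ✓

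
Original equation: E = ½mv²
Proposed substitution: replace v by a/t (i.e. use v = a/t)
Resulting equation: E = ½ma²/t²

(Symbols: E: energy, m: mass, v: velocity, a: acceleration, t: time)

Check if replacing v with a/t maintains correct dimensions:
No

[v] = [L T^-1] and [a/t] = [L T^-3]. These differ, so the substitution replaces a quantity by one of different dimensions and the result E = ½ma²/t² has LHS [L^2 M T^-2] vs RHS [L^2 M T^-6] — inconsistent.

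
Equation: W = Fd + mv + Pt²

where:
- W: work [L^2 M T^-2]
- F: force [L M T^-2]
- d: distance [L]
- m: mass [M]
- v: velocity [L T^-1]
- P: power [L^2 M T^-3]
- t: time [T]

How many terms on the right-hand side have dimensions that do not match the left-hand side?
2

LHS W: [L^2 M T^-2]
- Fd: [L^2 M T^-2] ✓
- mv: [L M T^-1] ✗
- Pt²: [L^2 M T^-1] ✗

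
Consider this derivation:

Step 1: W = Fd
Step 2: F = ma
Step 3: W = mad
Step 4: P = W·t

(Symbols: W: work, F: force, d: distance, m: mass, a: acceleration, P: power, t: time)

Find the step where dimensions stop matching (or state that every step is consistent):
Step 4

Step 1: W = Fd → LHS [L^2 M T^-2], RHS [L^2 M T^-2] ✓
Step 2: F = ma → LHS [L M T^-2], RHS [L M T^-2] ✓
Step 3: W = mad → LHS [L^2 M T^-2], RHS [L^2 M T^-2] ✓
Step 4: P = W·t → LHS [L^2 M T^-3], RHS [L^2 M T^-1] ✗

The first dimensional inconsistency appears in step 4: P = W·t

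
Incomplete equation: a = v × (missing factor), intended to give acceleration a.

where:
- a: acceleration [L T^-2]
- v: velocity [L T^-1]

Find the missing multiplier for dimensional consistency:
1/t (inverse time), dimensions [T^-1]

a has dimensions [L T^-2] and v has dimensions [L T^-1].
The missing factor must have dimensions [L T^-2] / [L T^-1] = [T^-1], i.e. inverse time (1/t).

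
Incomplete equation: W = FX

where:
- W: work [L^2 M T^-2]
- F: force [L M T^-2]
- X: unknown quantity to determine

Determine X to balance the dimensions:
X = d (distance), dimensions [L]

W has dimensions [L^2 M T^-2]; the rest of the RHS (F) has dimensions [L M T^-2].
So X must have dimensions [L] — X = d (distance).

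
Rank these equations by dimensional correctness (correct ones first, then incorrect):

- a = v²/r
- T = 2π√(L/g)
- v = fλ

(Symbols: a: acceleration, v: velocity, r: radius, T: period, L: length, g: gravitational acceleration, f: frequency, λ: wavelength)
Dimensionally correct: a = v²/r, T = 2π√(L/g), v = fλ
Dimensionally incorrect: none
Ordered (correct first, then incorrect): a = v²/r, T = 2π√(L/g), v = fλ

- a = v²/r: LHS [L T^-2], RHS [L T^-2] → correct ✓
- T = 2π√(L/g): LHS [T], RHS [T] → correct ✓
- v = fλ: LHS [L T^-1], RHS [L T^-1] → correct ✓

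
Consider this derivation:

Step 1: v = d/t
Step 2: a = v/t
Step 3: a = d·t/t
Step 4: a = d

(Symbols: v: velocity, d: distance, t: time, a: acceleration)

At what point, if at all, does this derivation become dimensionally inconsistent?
Step 3

Step 1: v = d/t → LHS [L T^-1], RHS [L T^-1] ✓
Step 2: a = v/t → LHS [L T^-2], RHS [L T^-2] ✓
Step 3: a = d·t/t → LHS [L T^-2], RHS [L] ✗

The first dimensional inconsistency appears in step 3: a = d·t/t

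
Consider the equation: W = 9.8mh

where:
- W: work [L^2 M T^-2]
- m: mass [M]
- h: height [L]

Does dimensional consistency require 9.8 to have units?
Yes

W has dimensions [L^2 M T^-2], while mh alone has dimensions [L M]. For the equation to balance, the factor 9.8 must carry dimensions [L T^-2] — it is a dimensional constant (a numerical value of a physical quantity with its units suppressed), not a pure number.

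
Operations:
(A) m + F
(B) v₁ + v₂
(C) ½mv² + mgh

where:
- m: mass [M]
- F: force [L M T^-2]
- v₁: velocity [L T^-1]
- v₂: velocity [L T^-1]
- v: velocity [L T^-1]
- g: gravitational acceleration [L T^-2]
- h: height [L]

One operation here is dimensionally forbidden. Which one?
(A) m + F

(A) m + F: m [M] and F [L M T^-2] — different dimensions cannot be added/subtracted ✗
(B) v₁ + v₂: v₁ [L T^-1] and v₂ [L T^-1] — same dimensions ✓
(C) ½mv² + mgh: ½mv² [L^2 M T^-2] and mgh [L^2 M T^-2] — same dimensions ✓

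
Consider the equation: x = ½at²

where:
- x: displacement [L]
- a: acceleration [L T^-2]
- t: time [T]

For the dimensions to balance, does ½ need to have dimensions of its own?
No

x has dimensions [L] and at² already has dimensions [L], so the equation balances without ½ contributing any dimensions. ½ is a pure (dimensionless) number; changing or removing it would not affect dimensional consistency.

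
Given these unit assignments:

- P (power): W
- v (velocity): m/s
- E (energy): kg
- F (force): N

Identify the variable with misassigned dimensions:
E

The variable E (energy) should have units J, not kg.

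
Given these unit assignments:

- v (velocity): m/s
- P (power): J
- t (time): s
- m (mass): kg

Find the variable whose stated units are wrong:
P

The variable P (power) should have units W, not J.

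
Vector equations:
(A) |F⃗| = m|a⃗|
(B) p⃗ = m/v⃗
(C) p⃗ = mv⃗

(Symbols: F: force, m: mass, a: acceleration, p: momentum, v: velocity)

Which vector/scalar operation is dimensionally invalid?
(B) p⃗ = m/v⃗

(A) |F⃗| = m|a⃗|: LHS [L M T^-2], RHS [L M T^-2] ✓ — magnitudes of vectors are scalars
(B) p⃗ = m/v⃗: LHS [L M T^-1], RHS [L^-1 M T] ✗ — momentum is mass times velocity; should be mv⃗ (and division by a vector is undefined)
(C) p⃗ = mv⃗: LHS [L M T^-1], RHS [L M T^-1] ✓ — mass (scalar) times velocity (vector)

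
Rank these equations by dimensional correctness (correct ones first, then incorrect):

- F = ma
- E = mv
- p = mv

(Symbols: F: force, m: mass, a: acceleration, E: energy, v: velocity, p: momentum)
Dimensionally correct: F = ma, p = mv
Dimensionally incorrect: E = mv
Ordered (correct first, then incorrect): F = ma, p = mv, E = mv

- F = ma: LHS [L M T^-2], RHS [L M T^-2] → correct ✓
- E = mv: LHS [L^2 M T^-2], RHS [L M T^-1] → incorrect ✗
- p = mv: LHS [L M T^-1], RHS [L M T^-1] → correct ✓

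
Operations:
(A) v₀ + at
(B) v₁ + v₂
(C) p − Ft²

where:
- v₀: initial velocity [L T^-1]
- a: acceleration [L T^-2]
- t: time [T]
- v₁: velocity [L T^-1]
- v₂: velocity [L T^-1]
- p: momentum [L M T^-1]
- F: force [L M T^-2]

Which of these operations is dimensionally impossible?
(C) p − Ft²

(A) v₀ + at: v₀ [L T^-1] and at [L T^-1] — same dimensions ✓
(B) v₁ + v₂: v₁ [L T^-1] and v₂ [L T^-1] — same dimensions ✓
(C) p − Ft²: p [L M T^-1] and Ft² [L M] — different dimensions cannot be added/subtracted ✗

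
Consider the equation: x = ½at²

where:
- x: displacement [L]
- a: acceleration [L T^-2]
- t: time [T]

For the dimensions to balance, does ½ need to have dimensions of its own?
No

x has dimensions [L] and at² already has dimensions [L], so the equation balances without ½ contributing any dimensions. ½ is a pure (dimensionless) number; changing or removing it would not affect dimensional consistency.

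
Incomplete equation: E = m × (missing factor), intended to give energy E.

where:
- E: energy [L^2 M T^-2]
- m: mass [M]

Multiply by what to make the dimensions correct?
v² (velocity squared), dimensions [L^2 T^-2]

E has dimensions [L^2 M T^-2] and m has dimensions [M].
The missing factor must have dimensions [L^2 M T^-2] / [M] = [L^2 T^-2], i.e. velocity squared (v²).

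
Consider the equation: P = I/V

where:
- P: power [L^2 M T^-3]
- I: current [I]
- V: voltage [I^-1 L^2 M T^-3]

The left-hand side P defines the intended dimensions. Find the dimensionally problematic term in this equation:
The right-hand side term I/V

P has dimensions [L^2 M T^-3], but I/V has dimensions [I^2 L^-2 M^-1 T^3], so the term I/V is dimensionally wrong for P.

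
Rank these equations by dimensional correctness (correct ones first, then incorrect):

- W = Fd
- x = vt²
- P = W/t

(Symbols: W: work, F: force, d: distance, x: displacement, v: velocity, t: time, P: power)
Dimensionally correct: W = Fd, P = W/t
Dimensionally incorrect: x = vt²
Ordered (correct first, then incorrect): W = Fd, P = W/t, x = vt²

- W = Fd: LHS [L^2 M T^-2], RHS [L^2 M T^-2] → correct ✓
- x = vt²: LHS [L], RHS [L T] → incorrect ✗
- P = W/t: LHS [L^2 M T^-3], RHS [L^2 M T^-3] → correct ✓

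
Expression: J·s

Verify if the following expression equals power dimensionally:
No

The expression J·s has dimensions [L^2 M T^-1], but power has dimensions [L^2 M T^-3].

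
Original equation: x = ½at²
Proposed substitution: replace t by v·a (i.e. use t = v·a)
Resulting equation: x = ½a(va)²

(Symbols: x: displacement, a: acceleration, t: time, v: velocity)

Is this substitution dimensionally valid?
No

[t] = [T] and [v·a] = [L^2 T^-3]. These differ, so the substitution replaces a quantity by one of different dimensions and the result x = ½a(va)² has LHS [L] vs RHS [L^5 T^-8] — inconsistent.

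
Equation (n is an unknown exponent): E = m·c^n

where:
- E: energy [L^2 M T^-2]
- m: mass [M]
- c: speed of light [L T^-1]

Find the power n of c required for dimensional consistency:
n = 2

E has dimensions [L^2 M T^-2]; c has dimensions [L T^-1].
The rest of the RHS has dimensions [M], so c^n must supply [L^2 T^-2].
With n = 2: m·c^2 has dimensions [L^2 M T^-2], matching the LHS ✓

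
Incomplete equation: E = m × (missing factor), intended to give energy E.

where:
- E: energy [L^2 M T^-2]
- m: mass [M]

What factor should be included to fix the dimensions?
v² (velocity squared), dimensions [L^2 T^-2]

E has dimensions [L^2 M T^-2] and m has dimensions [M].
The missing factor must have dimensions [L^2 M T^-2] / [M] = [L^2 T^-2], i.e. velocity squared (v²).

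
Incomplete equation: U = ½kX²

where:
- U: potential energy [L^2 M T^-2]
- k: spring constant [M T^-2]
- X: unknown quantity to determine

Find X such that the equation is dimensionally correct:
X = x (displacement), dimensions [L]

U has dimensions [L^2 M T^-2]; the rest of the RHS (½k) has dimensions [M T^-2].
So X² must have dimensions [L^2], i.e. X has dimensions [L] — X = x (displacement).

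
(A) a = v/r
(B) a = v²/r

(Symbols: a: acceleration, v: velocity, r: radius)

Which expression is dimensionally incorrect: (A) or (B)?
(A)

(A) a = v/r: LHS [L T^-2], RHS [T^-1] ✗
(B) a = v²/r: LHS [L T^-2], RHS [L T^-2] ✓

Expression (A) a = v/r is dimensionally incorrect.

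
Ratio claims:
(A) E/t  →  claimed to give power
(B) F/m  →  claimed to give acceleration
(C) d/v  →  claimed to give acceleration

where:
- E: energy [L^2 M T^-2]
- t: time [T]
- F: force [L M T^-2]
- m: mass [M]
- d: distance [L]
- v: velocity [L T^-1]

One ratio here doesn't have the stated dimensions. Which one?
(C) d/v does not give acceleration

(A) E/t: [L^2 M T^-3] = power [L^2 M T^-3] ✓
(B) F/m: [L T^-2] = acceleration [L T^-2] ✓
(C) d/v: [T] ≠ acceleration [L T^-2] ✗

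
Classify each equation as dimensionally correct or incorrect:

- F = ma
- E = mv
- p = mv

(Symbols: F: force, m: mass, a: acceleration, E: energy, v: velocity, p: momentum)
Dimensionally correct: F = ma, p = mv
Dimensionally incorrect: E = mv
Ordered (correct first, then incorrect): F = ma, p = mv, E = mv

- F = ma: LHS [L M T^-2], RHS [L M T^-2] → correct ✓
- E = mv: LHS [L^2 M T^-2], RHS [L M T^-1] → incorrect ✗
- p = mv: LHS [L M T^-1], RHS [L M T^-1] → correct ✓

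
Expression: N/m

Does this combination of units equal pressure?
No

The expression N/m has dimensions [M T^-2], but pressure has dimensions [L^-1 M T^-2].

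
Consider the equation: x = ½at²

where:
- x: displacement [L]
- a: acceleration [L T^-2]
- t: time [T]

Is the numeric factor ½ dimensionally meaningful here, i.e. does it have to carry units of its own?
No

x has dimensions [L] and at² already has dimensions [L], so the equation balances without ½ contributing any dimensions. ½ is a pure (dimensionless) number; changing or removing it would not affect dimensional consistency.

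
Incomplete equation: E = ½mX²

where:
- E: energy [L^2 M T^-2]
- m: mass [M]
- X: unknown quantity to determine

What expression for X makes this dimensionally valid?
X = v (velocity), dimensions [L T^-1]

E has dimensions [L^2 M T^-2]; the rest of the RHS (½m) has dimensions [M].
So X² must have dimensions [L^2 T^-2], i.e. X has dimensions [L T^-1] — X = v (velocity).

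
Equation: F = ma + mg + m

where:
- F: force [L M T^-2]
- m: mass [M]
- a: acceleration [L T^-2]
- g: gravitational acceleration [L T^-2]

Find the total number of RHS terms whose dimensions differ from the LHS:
1

LHS F: [L M T^-2]
- ma: [L M T^-2] ✓
- mg: [L M T^-2] ✓
- m: [M] ✗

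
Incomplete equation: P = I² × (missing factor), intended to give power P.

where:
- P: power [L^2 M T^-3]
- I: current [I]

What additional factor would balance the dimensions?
R (resistance), dimensions [I^-2 L^2 M T^-3]

P has dimensions [L^2 M T^-3] and I² has dimensions [I^2].
The missing factor must have dimensions [L^2 M T^-3] / [I^2] = [I^-2 L^2 M T^-3], i.e. resistance (R).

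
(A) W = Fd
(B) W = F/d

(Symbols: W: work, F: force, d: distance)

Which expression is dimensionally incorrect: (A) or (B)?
(B)

(A) W = Fd: LHS [L^2 M T^-2], RHS [L^2 M T^-2] ✓
(B) W = F/d: LHS [L^2 M T^-2], RHS [M T^-2] ✗

Expression (B) W = F/d is dimensionally incorrect.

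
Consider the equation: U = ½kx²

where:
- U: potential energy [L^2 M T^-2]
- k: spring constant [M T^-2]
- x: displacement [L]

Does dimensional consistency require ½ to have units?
No

U has dimensions [L^2 M T^-2] and kx² already has dimensions [L^2 M T^-2], so the equation balances without ½ contributing any dimensions. ½ is a pure (dimensionless) number; changing or removing it would not affect dimensional consistency.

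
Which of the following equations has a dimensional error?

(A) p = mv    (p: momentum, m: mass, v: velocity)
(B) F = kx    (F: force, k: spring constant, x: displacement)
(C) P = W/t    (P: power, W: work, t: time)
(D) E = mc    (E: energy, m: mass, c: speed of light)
(D) E = mc

The equation (D) E = mc is dimensionally incorrect.

LHS (E): [L^2 M T^-2]
RHS (mc): [L M T^-1] ✗

The dimensions do not match. The other three equations balance.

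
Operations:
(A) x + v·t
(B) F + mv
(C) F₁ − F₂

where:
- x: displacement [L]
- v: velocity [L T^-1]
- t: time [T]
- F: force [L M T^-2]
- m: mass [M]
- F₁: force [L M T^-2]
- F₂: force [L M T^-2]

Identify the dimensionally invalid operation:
(B) F + mv

(A) x + v·t: x [L] and v·t [L] — same dimensions ✓
(B) F + mv: F [L M T^-2] and mv [L M T^-1] — different dimensions cannot be added/subtracted ✗
(C) F₁ − F₂: F₁ [L M T^-2] and F₂ [L M T^-2] — same dimensions ✓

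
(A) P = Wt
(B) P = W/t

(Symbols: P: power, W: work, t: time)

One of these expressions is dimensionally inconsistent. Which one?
(A)

(A) P = Wt: LHS [L^2 M T^-3], RHS [L^2 M T^-1] ✗
(B) P = W/t: LHS [L^2 M T^-3], RHS [L^2 M T^-3] ✓

Expression (A) P = Wt is dimensionally incorrect.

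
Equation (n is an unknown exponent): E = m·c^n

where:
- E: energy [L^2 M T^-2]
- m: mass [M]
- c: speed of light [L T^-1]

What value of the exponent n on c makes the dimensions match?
n = 2

E has dimensions [L^2 M T^-2]; c has dimensions [L T^-1].
The rest of the RHS has dimensions [M], so c^n must supply [L^2 T^-2].
With n = 2: m·c^2 has dimensions [L^2 M T^-2], matching the LHS ✓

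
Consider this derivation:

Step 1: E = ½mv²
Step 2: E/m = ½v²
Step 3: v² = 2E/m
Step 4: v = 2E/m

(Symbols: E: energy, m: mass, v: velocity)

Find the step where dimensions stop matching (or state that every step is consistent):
Step 4

Step 1: E = ½mv² → LHS [L^2 M T^-2], RHS [L^2 M T^-2] ✓
Step 2: E/m = ½v² → LHS [L^2 T^-2], RHS [L^2 T^-2] ✓
Step 3: v² = 2E/m → LHS [L^2 T^-2], RHS [L^2 T^-2] ✓
Step 4: v = 2E/m → LHS [L T^-1], RHS [L^2 T^-2] ✗

The first dimensional inconsistency appears in step 4: v = 2E/m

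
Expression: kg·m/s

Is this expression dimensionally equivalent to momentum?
Yes

The expression kg·m/s has dimensions [L M T^-1], which is exactly momentum [L M T^-1].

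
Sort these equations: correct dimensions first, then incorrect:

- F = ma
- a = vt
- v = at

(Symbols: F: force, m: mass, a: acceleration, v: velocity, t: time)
Dimensionally correct: F = ma, v = at
Dimensionally incorrect: a = vt
Ordered (correct first, then incorrect): F = ma, v = at, a = vt

- F = ma: LHS [L M T^-2], RHS [L M T^-2] → correct ✓
- a = vt: LHS [L T^-2], RHS [L] → incorrect ✗
- v = at: LHS [L T^-1], RHS [L T^-1] → correct ✓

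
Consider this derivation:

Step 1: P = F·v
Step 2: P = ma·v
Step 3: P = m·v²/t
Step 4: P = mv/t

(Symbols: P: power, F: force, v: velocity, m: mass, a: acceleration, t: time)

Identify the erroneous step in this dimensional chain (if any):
Step 4

Step 1: P = F·v → LHS [L^2 M T^-3], RHS [L^2 M T^-3] ✓
Step 2: P = ma·v → LHS [L^2 M T^-3], RHS [L^2 M T^-3] ✓
Step 3: P = m·v²/t → LHS [L^2 M T^-3], RHS [L^2 M T^-3] ✓
Step 4: P = mv/t → LHS [L^2 M T^-3], RHS [L M T^-2] ✗

The first dimensional inconsistency appears in step 4: P = mv/t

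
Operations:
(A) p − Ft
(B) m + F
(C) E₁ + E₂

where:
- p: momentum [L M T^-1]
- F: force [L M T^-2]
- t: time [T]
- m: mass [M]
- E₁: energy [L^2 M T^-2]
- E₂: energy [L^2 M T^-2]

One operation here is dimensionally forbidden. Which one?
(B) m + F

(A) p − Ft: p [L M T^-1] and Ft [L M T^-1] — same dimensions ✓
(B) m + F: m [M] and F [L M T^-2] — different dimensions cannot be added/subtracted ✗
(C) E₁ + E₂: E₁ [L^2 M T^-2] and E₂ [L^2 M T^-2] — same dimensions ✓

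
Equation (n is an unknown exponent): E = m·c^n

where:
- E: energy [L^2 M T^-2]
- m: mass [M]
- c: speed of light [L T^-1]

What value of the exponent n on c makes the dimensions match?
n = 2

E has dimensions [L^2 M T^-2]; c has dimensions [L T^-1].
The rest of the RHS has dimensions [M], so c^n must supply [L^2 T^-2].
With n = 2: m·c^2 has dimensions [L^2 M T^-2], matching the LHS ✓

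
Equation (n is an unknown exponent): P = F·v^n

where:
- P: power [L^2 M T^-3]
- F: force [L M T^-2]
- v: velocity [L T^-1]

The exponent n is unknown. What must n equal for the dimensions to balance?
n = 1

P has dimensions [L^2 M T^-3]; v has dimensions [L T^-1].
The rest of the RHS has dimensions [L M T^-2], so v^n must supply [L T^-1].
With n = 1: F·v^1 has dimensions [L^2 M T^-3], matching the LHS ✓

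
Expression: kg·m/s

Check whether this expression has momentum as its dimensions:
Yes

The expression kg·m/s has dimensions [L M T^-1], which is exactly momentum [L M T^-1].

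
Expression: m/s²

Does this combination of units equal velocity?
No

The expression m/s² has dimensions [L T^-2], but velocity has dimensions [L T^-1].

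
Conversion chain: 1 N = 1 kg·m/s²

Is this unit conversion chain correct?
The chain is correct (no errors).

Correct: Newton is defined as kg·m/s²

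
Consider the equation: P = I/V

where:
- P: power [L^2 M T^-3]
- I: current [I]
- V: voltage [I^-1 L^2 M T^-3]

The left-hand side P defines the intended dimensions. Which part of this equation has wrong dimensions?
The right-hand side term I/V

P has dimensions [L^2 M T^-3], but I/V has dimensions [I^2 L^-2 M^-1 T^3], so the term I/V is dimensionally wrong for P.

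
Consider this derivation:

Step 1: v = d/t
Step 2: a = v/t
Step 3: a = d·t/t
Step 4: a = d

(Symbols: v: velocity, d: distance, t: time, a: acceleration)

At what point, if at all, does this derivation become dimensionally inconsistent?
Step 3

Step 1: v = d/t → LHS [L T^-1], RHS [L T^-1] ✓
Step 2: a = v/t → LHS [L T^-2], RHS [L T^-2] ✓
Step 3: a = d·t/t → LHS [L T^-2], RHS [L] ✗

The first dimensional inconsistency appears in step 3: a = d·t/t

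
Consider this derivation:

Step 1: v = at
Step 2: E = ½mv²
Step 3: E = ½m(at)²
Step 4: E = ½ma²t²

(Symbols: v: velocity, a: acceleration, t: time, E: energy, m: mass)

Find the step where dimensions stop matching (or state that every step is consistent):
No step introduces an error — all steps are dimensionally consistent.

Step 1: v = at → LHS [L T^-1], RHS [L T^-1] ✓
Step 2: E = ½mv² → LHS [L^2 M T^-2], RHS [L^2 M T^-2] ✓
Step 3: E = ½m(at)² → LHS [L^2 M T^-2], RHS [L^2 M T^-2] ✓
Step 4: E = ½ma²t² → LHS [L^2 M T^-2], RHS [L^2 M T^-2] ✓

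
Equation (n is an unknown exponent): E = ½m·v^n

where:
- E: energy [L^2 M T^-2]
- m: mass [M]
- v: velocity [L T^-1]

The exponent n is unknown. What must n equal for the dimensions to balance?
n = 2

E has dimensions [L^2 M T^-2]; v has dimensions [L T^-1].
The rest of the RHS has dimensions [M], so v^n must supply [L^2 T^-2].
With n = 2: ½m·v^2 has dimensions [L^2 M T^-2], matching the LHS ✓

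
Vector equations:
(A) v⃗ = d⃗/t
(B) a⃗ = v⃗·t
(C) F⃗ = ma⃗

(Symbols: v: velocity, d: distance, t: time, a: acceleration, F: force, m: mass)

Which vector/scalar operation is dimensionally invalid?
(B) a⃗ = v⃗·t

(A) v⃗ = d⃗/t: LHS [L T^-1], RHS [L T^-1] ✓ — displacement (vector) divided by time (scalar)
(B) a⃗ = v⃗·t: LHS [L T^-2], RHS [L] ✗ — acceleration is velocity per time; should be v⃗/t
(C) F⃗ = ma⃗: LHS [L M T^-2], RHS [L M T^-2] ✓ — Force and acceleration are vectors, mass is a scalar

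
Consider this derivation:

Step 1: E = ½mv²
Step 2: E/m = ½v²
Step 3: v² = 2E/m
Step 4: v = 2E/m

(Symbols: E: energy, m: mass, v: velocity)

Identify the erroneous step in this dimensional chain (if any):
Step 4

Step 1: E = ½mv² → LHS [L^2 M T^-2], RHS [L^2 M T^-2] ✓
Step 2: E/m = ½v² → LHS [L^2 T^-2], RHS [L^2 T^-2] ✓
Step 3: v² = 2E/m → LHS [L^2 T^-2], RHS [L^2 T^-2] ✓
Step 4: v = 2E/m → LHS [L T^-1], RHS [L^2 T^-2] ✗

The first dimensional inconsistency appears in step 4: v = 2E/m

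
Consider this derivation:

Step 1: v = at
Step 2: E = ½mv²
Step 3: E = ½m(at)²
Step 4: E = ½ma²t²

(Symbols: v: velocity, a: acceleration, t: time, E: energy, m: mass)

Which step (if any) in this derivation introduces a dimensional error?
No step introduces an error — all steps are dimensionally consistent.

Step 1: v = at → LHS [L T^-1], RHS [L T^-1] ✓
Step 2: E = ½mv² → LHS [L^2 M T^-2], RHS [L^2 M T^-2] ✓
Step 3: E = ½m(at)² → LHS [L^2 M T^-2], RHS [L^2 M T^-2] ✓
Step 4: E = ½ma²t² → LHS [L^2 M T^-2], RHS [L^2 M T^-2] ✓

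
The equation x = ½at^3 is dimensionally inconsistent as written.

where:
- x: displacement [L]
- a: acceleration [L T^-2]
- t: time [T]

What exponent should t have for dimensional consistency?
The exponent of t should be 2: x = ½at^2

The LHS x has dimensions [L]; t has dimensions [T].
As written, the RHS ½at^3 (exponent 3 on t) has dimensions [L T], which does not match.
With exponent 2, the RHS ½at^2 has dimensions [L], matching the LHS.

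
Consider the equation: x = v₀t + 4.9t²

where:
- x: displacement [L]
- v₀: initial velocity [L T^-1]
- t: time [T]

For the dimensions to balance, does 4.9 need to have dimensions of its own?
Yes

x has dimensions [L], while t² alone has dimensions [T^2]. For the equation to balance, the factor 4.9 must carry dimensions [L T^-2] — it is a dimensional constant (a numerical value of a physical quantity with its units suppressed), not a pure number.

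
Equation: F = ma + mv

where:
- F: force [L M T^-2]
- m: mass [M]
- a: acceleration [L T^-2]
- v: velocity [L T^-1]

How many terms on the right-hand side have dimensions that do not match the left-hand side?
1

LHS F: [L M T^-2]
- ma: [L M T^-2] ✓
- mv: [L M T^-1] ✗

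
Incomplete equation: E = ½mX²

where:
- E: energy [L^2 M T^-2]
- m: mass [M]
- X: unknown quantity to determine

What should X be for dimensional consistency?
X = v (velocity), dimensions [L T^-1]

E has dimensions [L^2 M T^-2]; the rest of the RHS (½m) has dimensions [M].
So X² must have dimensions [L^2 T^-2], i.e. X has dimensions [L T^-1] — X = v (velocity).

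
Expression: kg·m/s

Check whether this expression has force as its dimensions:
No

The expression kg·m/s has dimensions [L M T^-1], but force has dimensions [L M T^-2].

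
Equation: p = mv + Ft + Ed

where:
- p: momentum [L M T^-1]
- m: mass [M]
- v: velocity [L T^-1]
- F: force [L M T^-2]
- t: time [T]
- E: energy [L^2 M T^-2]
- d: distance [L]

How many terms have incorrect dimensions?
1

LHS p: [L M T^-1]
- mv: [L M T^-1] ✓
- Ft: [L M T^-1] ✓
- Ed: [L^3 M T^-2] ✗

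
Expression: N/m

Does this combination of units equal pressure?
No

The expression N/m has dimensions [M T^-2], but pressure has dimensions [L^-1 M T^-2].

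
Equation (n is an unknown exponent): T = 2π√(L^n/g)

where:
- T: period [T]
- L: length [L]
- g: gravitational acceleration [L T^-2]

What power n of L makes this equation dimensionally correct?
n = 1

T has dimensions [T]; L has dimensions [L].
With n = 1: 2π√(L^1/g) has dimensions [T], matching the LHS ✓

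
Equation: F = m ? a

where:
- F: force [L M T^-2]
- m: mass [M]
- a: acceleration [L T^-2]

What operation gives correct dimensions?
multiplication (×): F = m × a

F [L M T^-2]; m [M]; a [L T^-2].
m × a → [L M T^-2] ✓
m ÷ a → [L^-1 M T^2] ✗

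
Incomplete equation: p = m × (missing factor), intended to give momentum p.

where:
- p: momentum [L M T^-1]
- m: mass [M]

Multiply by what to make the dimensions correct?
v (velocity), dimensions [L T^-1]

p has dimensions [L M T^-1] and m has dimensions [M].
The missing factor must have dimensions [L M T^-1] / [M] = [L T^-1], i.e. velocity (v).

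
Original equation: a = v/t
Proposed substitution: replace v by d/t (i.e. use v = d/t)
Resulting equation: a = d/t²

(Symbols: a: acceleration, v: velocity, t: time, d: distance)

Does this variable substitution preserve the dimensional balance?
Yes

[v] = [L T^-1] and [d/t] = [L T^-1]. These match, so the substitution replaces a quantity by one of the same dimensions and the result a = d/t² has LHS [L T^-2] vs RHS [L T^-2] — still consistent.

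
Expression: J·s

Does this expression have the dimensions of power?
No

The expression J·s has dimensions [L^2 M T^-1], but power has dimensions [L^2 M T^-3].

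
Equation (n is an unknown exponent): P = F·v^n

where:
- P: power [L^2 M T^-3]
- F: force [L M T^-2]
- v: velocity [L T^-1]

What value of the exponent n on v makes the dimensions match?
n = 1

P has dimensions [L^2 M T^-3]; v has dimensions [L T^-1].
The rest of the RHS has dimensions [L M T^-2], so v^n must supply [L T^-1].
With n = 1: F·v^1 has dimensions [L^2 M T^-3], matching the LHS ✓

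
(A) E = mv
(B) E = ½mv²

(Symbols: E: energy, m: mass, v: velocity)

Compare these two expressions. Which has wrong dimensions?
(A)

(A) E = mv: LHS [L^2 M T^-2], RHS [L M T^-1] ✗
(B) E = ½mv²: LHS [L^2 M T^-2], RHS [L^2 M T^-2] ✓

Expression (A) E = mv is dimensionally incorrect.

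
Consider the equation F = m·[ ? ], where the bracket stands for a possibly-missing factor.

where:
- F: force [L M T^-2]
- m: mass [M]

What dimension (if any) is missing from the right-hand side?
[L T^-2] — acceleration (e.g. a)

F has dimensions [L M T^-2]; m has dimensions [M].
The bracketed factor must supply [L M T^-2] / [M] = [L T^-2].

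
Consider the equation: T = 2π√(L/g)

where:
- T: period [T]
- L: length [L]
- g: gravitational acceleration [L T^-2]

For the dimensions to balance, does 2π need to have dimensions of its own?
No

T has dimensions [T] and √(L/g) already has dimensions [T], so the equation balances without 2π contributing any dimensions. 2π is a pure (dimensionless) number; changing or removing it would not affect dimensional consistency.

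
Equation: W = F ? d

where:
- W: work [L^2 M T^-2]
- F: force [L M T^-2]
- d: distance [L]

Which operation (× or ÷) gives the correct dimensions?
multiplication (×): W = F × d

W [L^2 M T^-2]; F [L M T^-2]; d [L].
F × d → [L^2 M T^-2] ✓
F ÷ d → [M T^-2] ✗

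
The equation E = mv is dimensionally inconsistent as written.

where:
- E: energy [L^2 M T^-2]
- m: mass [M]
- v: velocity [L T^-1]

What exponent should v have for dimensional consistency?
The exponent of v should be 2: E = mv^2

The LHS E has dimensions [L^2 M T^-2]; v has dimensions [L T^-1].
As written, the RHS mv (exponent 1 on v) has dimensions [L M T^-1], which does not match.
With exponent 2, the RHS mv^2 has dimensions [L^2 M T^-2], matching the LHS.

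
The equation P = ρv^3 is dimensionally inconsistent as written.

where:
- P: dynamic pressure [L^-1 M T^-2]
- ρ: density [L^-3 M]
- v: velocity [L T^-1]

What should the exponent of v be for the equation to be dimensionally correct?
The exponent of v should be 2: P = ρv^2

The LHS P has dimensions [L^-1 M T^-2]; v has dimensions [L T^-1].
As written, the RHS ρv^3 (exponent 3 on v) has dimensions [M T^-3], which does not match.
With exponent 2, the RHS ρv^2 has dimensions [L^-1 M T^-2], matching the LHS.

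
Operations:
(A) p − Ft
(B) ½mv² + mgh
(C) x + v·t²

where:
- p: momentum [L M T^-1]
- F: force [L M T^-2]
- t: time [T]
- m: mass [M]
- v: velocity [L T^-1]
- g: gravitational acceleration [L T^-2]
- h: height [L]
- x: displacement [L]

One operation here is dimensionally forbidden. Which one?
(C) x + v·t²

(A) p − Ft: p [L M T^-1] and Ft [L M T^-1] — same dimensions ✓
(B) ½mv² + mgh: ½mv² [L^2 M T^-2] and mgh [L^2 M T^-2] — same dimensions ✓
(C) x + v·t²: x [L] and v·t² [L T] — different dimensions cannot be added/subtracted ✗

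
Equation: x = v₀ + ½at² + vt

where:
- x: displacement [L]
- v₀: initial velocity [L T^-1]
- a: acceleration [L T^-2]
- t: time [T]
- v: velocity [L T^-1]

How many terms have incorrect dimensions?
1

LHS x: [L]
- v₀: [L T^-1] ✗
- ½at²: [L] ✓
- vt: [L] ✓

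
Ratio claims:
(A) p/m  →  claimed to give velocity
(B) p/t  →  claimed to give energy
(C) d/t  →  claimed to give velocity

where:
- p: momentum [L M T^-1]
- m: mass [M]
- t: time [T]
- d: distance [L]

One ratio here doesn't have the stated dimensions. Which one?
(B) p/t does not give energy

(A) p/m: [L T^-1] = velocity [L T^-1] ✓
(B) p/t: [L M T^-2] ≠ energy [L^2 M T^-2] ✗
(C) d/t: [L T^-1] = velocity [L T^-1] ✓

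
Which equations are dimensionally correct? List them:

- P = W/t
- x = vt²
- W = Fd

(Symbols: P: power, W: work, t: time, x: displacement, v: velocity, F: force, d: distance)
Dimensionally correct: P = W/t, W = Fd
Dimensionally incorrect: x = vt²
Ordered (correct first, then incorrect): P = W/t, W = Fd, x = vt²

- P = W/t: LHS [L^2 M T^-3], RHS [L^2 M T^-3] → correct ✓
- x = vt²: LHS [L], RHS [L T] → incorrect ✗
- W = Fd: LHS [L^2 M T^-2], RHS [L^2 M T^-2] → correct ✓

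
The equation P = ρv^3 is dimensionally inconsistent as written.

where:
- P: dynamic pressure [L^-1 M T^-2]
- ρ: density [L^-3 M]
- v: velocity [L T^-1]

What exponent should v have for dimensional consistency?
The exponent of v should be 2: P = ρv^2

The LHS P has dimensions [L^-1 M T^-2]; v has dimensions [L T^-1].
As written, the RHS ρv^3 (exponent 3 on v) has dimensions [M T^-3], which does not match.
With exponent 2, the RHS ρv^2 has dimensions [L^-1 M T^-2], matching the LHS.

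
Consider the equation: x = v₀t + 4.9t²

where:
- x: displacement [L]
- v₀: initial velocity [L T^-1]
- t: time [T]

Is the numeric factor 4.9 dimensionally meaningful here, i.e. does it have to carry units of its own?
Yes

x has dimensions [L], while t² alone has dimensions [T^2]. For the equation to balance, the factor 4.9 must carry dimensions [L T^-2] — it is a dimensional constant (a numerical value of a physical quantity with its units suppressed), not a pure number.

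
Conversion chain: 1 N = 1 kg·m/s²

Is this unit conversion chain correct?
The chain is correct (no errors).

Correct: Newton is defined as kg·m/s²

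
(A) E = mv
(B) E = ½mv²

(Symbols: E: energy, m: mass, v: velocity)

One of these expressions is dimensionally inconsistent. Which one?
(A)

(A) E = mv: LHS [L^2 M T^-2], RHS [L M T^-1] ✗
(B) E = ½mv²: LHS [L^2 M T^-2], RHS [L^2 M T^-2] ✓

Expression (A) E = mv is dimensionally incorrect.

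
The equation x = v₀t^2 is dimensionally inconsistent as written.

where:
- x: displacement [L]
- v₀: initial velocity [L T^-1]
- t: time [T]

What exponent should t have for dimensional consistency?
The exponent of t should be 1: x = v₀t

The LHS x has dimensions [L]; t has dimensions [T].
As written, the RHS v₀t^2 (exponent 2 on t) has dimensions [L T], which does not match.
With exponent 1, the RHS v₀t has dimensions [L], matching the LHS.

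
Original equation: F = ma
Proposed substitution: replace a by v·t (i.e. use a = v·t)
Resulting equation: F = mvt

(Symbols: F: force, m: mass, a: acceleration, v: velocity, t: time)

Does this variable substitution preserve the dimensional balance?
No

[a] = [L T^-2] and [v·t] = [L]. These differ, so the substitution replaces a quantity by one of different dimensions and the result F = mvt has LHS [L M T^-2] vs RHS [L M] — inconsistent.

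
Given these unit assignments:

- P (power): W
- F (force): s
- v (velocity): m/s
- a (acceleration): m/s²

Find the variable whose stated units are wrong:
F

The variable F (force) should have units N, not s.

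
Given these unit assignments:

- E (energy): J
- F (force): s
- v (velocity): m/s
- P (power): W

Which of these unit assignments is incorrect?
F

The variable F (force) should have units N, not s.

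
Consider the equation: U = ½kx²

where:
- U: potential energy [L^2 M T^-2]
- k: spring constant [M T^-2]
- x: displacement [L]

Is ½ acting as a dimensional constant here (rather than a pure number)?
No

U has dimensions [L^2 M T^-2] and kx² already has dimensions [L^2 M T^-2], so the equation balances without ½ contributing any dimensions. ½ is a pure (dimensionless) number; changing or removing it would not affect dimensional consistency.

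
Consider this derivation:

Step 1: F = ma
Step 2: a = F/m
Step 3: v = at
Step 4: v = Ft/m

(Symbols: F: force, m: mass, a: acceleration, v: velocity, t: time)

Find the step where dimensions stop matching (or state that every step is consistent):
No step introduces an error — all steps are dimensionally consistent.

Step 1: F = ma → LHS [L M T^-2], RHS [L M T^-2] ✓
Step 2: a = F/m → LHS [L T^-2], RHS [L T^-2] ✓
Step 3: v = at → LHS [L T^-1], RHS [L T^-1] ✓
Step 4: v = Ft/m → LHS [L T^-1], RHS [L T^-1] ✓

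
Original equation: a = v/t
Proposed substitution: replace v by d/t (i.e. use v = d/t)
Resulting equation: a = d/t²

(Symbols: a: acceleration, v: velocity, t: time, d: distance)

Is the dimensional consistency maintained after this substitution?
Yes

[v] = [L T^-1] and [d/t] = [L T^-1]. These match, so the substitution replaces a quantity by one of the same dimensions and the result a = d/t² has LHS [L T^-2] vs RHS [L T^-2] — still consistent.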